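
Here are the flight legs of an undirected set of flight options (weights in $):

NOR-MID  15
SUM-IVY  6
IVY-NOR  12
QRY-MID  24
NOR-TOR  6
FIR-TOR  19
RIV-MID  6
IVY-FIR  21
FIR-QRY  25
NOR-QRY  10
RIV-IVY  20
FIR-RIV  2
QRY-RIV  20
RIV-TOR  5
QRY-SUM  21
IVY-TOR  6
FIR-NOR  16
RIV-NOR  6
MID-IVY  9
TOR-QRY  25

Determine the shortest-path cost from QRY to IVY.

Settle nodes by increasing distance from QRY:
QRY: 0
NOR: 10  (via QRY)
RIV: 16  (via NOR)
TOR: 16  (via NOR)
FIR: 18  (via RIV)
SUM: 21  (via QRY)
IVY: 22  (via NOR)
Shortest route: QRY–NOR–IVY = $22.

$22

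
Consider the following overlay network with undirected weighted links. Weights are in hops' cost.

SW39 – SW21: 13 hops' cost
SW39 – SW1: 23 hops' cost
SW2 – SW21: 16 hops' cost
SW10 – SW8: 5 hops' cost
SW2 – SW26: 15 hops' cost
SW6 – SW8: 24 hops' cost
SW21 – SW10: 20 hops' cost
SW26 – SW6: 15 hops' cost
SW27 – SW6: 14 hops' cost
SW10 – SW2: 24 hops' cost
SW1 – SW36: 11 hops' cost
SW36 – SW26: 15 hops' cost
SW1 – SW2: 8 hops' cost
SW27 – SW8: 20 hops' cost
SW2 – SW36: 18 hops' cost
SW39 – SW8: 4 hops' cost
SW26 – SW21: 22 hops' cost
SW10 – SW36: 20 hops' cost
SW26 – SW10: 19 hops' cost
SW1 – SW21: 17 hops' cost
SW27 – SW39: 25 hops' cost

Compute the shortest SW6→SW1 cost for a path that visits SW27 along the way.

61 hops' cost

Shortest SW6→SW27: SW6 → SW27 = 14
Shortest SW27→SW1: SW27 → SW8 → SW39 → SW1 = 47
Total via SW27: 14 + 47 = 61 hops' cost.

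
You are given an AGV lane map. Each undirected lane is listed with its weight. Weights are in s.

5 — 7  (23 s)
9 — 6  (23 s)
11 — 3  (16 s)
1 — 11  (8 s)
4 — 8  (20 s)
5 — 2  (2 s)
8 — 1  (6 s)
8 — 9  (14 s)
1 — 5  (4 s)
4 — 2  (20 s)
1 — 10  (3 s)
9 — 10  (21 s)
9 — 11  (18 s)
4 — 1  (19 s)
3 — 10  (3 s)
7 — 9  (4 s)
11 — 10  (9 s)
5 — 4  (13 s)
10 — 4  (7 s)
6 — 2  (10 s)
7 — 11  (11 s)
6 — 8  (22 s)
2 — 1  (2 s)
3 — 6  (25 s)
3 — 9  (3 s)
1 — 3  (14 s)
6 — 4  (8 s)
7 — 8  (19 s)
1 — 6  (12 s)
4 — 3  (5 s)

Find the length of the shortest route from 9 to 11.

15 s

Compare a few routes:
9 → 7 → 11: 4+11 = 15
9 → 3 → 10 → 1 → 11: 3+3+3+8 = 17
The minimum is 15 s via 9 → 7 → 11.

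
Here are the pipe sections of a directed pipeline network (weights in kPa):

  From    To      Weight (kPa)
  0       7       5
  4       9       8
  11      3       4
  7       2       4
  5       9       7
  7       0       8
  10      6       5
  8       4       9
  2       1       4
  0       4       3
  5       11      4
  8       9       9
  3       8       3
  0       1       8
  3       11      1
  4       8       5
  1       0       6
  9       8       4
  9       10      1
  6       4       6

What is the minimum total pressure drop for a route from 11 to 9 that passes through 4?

Shortest 11→4: 11 → 3 → 8 → 4 = 16
Best 4 to 9: 4 → 9 costing 8
Total via 4: 16 + 8 = 24 kPa.

24 kPa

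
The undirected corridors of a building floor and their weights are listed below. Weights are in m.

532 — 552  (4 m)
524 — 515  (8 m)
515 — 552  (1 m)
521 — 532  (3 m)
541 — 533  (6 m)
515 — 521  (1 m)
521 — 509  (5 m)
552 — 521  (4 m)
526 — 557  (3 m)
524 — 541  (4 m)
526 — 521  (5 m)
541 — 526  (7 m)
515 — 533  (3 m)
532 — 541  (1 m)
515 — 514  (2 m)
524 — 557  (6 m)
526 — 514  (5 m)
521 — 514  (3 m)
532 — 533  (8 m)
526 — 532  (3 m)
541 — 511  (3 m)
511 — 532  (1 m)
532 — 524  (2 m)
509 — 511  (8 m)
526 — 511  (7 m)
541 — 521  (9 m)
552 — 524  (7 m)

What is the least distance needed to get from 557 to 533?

12 m

Settle nodes by increasing distance from 557:
557: 0
526: 3  (via 557)
524: 6  (via 557)
532: 6  (via 526)
541: 7  (via 532)
511: 7  (via 532)
514: 8  (via 526)
521: 8  (via 526)
515: 9  (via 521)
552: 10  (via 532)
533: 12  (via 515)
Shortest route: 557 → 526 → 521 → 515 → 533 = 12 m.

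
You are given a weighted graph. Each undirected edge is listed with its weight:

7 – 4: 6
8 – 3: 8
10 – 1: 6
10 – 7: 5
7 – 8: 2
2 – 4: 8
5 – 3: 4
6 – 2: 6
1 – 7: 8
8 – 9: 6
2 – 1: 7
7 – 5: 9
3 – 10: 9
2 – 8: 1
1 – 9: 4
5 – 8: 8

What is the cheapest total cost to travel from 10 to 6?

Enumerating some paths:
10 → 7 → 8 → 2 → 6: 5+2+1+6 = 14
10 → 1 → 2 → 6: 6+7+6 = 19
The minimum is 14 via 10 → 7 → 8 → 2 → 6.

14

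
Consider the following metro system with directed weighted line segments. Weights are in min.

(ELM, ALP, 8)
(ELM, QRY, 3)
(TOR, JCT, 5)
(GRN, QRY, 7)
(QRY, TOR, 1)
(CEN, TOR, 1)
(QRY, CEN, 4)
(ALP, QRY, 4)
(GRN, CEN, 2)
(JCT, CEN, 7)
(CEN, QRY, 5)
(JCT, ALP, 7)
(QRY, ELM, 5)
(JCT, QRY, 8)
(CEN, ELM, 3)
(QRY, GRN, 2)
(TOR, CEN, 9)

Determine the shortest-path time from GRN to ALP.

13 min

Candidate routes:
GRN - CEN - TOR - JCT - ALP: 2+1+5+7 = 15
GRN - CEN - QRY - TOR - JCT - ALP: 2+5+1+5+7 = 20
GRN - CEN - QRY - ELM - ALP: 2+5+5+8 = 20
GRN - CEN - ELM - ALP: 2+3+8 = 13
Cheapest is GRN - CEN - ELM - ALP at 13 min.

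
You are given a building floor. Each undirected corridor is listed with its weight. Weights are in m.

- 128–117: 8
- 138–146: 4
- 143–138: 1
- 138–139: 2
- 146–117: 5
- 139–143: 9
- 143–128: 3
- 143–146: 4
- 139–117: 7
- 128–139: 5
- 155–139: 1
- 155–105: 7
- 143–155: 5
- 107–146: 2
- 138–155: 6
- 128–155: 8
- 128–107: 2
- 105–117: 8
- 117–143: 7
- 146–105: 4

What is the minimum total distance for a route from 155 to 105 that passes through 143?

12 m

Shortest 155→143: 155–139–138–143 = 4
Shortest 143→105: 143–146–105 = 8
Total via 143: 4 + 8 = 12 m.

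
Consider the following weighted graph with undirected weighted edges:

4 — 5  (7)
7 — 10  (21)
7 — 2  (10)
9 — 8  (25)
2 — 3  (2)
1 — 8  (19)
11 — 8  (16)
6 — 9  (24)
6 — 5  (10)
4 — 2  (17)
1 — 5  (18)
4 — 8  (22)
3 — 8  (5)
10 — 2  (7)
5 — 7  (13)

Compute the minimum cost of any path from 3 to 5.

25

Settle nodes by increasing distance from 3:
3: 0
2: 2  (via 3)
8: 5  (via 3)
10: 9  (via 2)
7: 12  (via 2)
4: 19  (via 2)
11: 21  (via 8)
1: 24  (via 8)
5: 25  (via 7)
Shortest route: 3–2–7–5 = 25.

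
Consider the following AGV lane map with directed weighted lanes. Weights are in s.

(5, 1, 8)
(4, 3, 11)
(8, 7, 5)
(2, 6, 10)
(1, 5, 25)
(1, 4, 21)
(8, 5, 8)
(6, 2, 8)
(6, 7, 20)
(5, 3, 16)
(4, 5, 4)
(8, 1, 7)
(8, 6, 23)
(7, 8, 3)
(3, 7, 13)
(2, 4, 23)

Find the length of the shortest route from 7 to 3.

27 s

Running Dijkstra from 7:
7: 0
8: 3  (via 7)
1: 10  (via 8)
5: 11  (via 8)
6: 26  (via 8)
3: 27  (via 5)
Shortest route: 7–8–5–3 = 27 s.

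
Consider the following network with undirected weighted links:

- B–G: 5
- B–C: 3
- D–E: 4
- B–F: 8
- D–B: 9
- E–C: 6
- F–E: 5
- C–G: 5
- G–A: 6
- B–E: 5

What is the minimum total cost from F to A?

19

Settle nodes by increasing distance from F:
F: 0
E: 5  (via F)
B: 8  (via F)
D: 9  (via E)
C: 11  (via E)
G: 13  (via B)
A: 19  (via G)
Shortest route: F → B → G → A = 19.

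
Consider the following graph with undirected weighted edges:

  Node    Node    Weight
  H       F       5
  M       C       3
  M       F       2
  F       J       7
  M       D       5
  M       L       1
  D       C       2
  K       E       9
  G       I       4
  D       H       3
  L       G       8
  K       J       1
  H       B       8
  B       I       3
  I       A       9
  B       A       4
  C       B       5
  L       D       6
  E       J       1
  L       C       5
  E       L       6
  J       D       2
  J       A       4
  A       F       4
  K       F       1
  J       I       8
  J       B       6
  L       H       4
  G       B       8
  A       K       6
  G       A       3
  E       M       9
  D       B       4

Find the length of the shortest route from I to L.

12

Candidate routes:
I–G–L: 4+8 = 12
I–B–D–C–M–L: 3+4+2+3+1 = 13
I–B–D–M–L: 3+4+5+1 = 13
I–B–D–L: 3+4+6 = 13
The minimum is 12 via I–G–L.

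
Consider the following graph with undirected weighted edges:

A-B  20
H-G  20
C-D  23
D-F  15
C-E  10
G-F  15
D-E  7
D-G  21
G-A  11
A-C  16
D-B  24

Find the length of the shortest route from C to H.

47

Running Dijkstra from C:
C: 0
E: 10  (via C)
A: 16  (via C)
D: 17  (via E)
G: 27  (via A)
F: 32  (via D)
B: 36  (via A)
H: 47  (via G)
Shortest route: C–A–G–H = 47.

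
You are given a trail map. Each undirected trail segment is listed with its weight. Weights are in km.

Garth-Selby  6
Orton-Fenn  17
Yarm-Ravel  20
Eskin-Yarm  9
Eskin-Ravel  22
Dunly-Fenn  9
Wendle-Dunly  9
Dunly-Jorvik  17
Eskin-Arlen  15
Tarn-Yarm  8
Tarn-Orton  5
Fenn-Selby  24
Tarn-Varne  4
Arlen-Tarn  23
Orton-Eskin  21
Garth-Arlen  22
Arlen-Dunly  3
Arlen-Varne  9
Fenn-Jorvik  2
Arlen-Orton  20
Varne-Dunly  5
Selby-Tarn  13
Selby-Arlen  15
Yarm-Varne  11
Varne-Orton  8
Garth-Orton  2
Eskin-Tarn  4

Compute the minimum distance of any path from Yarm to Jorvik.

27 km

Compare a few routes:
Yarm → Tarn → Varne → Dunly → Fenn → Jorvik: 8+4+5+9+2 = 28
Yarm → Varne → Dunly → Fenn → Jorvik: 11+5+9+2 = 27
The minimum is 27 km via Yarm → Varne → Dunly → Fenn → Jorvik.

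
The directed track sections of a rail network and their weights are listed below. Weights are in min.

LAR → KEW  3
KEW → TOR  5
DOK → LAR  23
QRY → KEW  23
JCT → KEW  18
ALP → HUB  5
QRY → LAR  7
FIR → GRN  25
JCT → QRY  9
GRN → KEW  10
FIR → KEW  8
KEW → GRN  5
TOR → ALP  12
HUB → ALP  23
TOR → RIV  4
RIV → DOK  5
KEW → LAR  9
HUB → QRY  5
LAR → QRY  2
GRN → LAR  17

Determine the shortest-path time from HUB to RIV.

24 min

Shortest distances from HUB:
HUB: 0
QRY: 5  (via HUB)
LAR: 12  (via QRY)
KEW: 15  (via LAR)
GRN: 20  (via KEW)
TOR: 20  (via KEW)
ALP: 23  (via HUB)
RIV: 24  (via TOR)
Shortest route: HUB → QRY → LAR → KEW → TOR → RIV = 24 min.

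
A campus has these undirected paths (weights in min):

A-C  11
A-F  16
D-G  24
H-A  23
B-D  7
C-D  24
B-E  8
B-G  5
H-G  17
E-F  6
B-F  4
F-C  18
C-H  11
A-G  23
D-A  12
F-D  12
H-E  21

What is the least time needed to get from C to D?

23 min

Compare a few routes:
C–A–D: 11+12 = 23
C–D: 24 = 24
Cheapest is C–A–D at 23 min.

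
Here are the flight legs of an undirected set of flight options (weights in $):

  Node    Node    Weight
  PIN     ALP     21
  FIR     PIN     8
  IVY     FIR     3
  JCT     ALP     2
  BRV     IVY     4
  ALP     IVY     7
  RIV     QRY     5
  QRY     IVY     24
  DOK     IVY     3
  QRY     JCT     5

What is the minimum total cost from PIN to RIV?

$30

Compare a few routes:
PIN → ALP → JCT → QRY → RIV: 21+2+5+5 = 33
PIN → FIR → IVY → ALP → JCT → QRY → RIV: 8+3+7+2+5+5 = 30
PIN → FIR → IVY → QRY → RIV: 8+3+24+5 = 40
PIN → ALP → IVY → QRY → RIV: 21+7+24+5 = 57
The minimum is $30 via PIN → FIR → IVY → ALP → JCT → QRY → RIV.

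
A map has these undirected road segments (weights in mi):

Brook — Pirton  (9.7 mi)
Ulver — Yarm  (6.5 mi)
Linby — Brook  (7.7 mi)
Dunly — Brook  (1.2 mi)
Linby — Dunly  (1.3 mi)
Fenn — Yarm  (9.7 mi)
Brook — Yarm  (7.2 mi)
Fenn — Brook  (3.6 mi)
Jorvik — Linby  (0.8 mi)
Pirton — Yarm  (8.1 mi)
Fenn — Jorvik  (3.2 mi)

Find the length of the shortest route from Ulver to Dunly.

14.9 mi

Settle nodes by increasing distance from Ulver:
Ulver: 0
Yarm: 6.5  (via Ulver)
Brook: 13.7  (via Yarm)
Pirton: 14.6  (via Yarm)
Dunly: 14.9  (via Brook)
Shortest route: Ulver → Yarm → Brook → Dunly = 14.9 mi.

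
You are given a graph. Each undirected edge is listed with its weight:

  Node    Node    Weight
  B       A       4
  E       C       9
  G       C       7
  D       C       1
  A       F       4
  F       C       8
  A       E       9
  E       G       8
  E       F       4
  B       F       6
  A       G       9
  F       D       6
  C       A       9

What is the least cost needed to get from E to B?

Compare a few routes:
E–F–A–B: 4+4+4 = 12
E–F–B: 4+6 = 10
E–A–B: 9+4 = 13
The minimum is 10 via E–F–B.

10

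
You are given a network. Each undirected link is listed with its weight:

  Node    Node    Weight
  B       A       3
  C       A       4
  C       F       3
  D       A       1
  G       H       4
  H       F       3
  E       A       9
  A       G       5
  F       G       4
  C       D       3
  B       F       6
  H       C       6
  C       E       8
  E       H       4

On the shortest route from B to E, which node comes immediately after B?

Compare a few routes:
B - F - H - E: 6+3+4 = 13
B - A - C - E: 3+4+8 = 15
B - A - E: 3+9 = 12
B - A - D - C - E: 3+1+3+8 = 15
The minimum is 12 via B - A - E.
So from B the first move is to A.

A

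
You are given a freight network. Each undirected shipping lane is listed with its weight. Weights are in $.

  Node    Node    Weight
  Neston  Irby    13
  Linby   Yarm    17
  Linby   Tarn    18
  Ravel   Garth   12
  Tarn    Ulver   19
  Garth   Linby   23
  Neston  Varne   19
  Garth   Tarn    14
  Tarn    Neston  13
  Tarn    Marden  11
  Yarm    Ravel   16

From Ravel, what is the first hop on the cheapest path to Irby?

Garth

Candidate routes:
Ravel - Yarm - Linby - Garth - Tarn - Neston - Irby: 16+17+23+14+13+13 = 96
Ravel - Garth - Tarn - Neston - Irby: 12+14+13+13 = 52
Ravel - Yarm - Linby - Tarn - Neston - Irby: 16+17+18+13+13 = 77
Ravel - Garth - Linby - Tarn - Neston - Irby: 12+23+18+13+13 = 79
The minimum is $52 via Ravel - Garth - Tarn - Neston - Irby.
So from Ravel the first move is to Garth.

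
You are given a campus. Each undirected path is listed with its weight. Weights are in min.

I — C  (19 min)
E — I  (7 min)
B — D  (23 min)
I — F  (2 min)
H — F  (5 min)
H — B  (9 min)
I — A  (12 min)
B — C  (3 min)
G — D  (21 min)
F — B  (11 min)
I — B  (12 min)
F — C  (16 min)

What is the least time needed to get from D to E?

42 min

Compare a few routes:
D → B → F → I → E: 23+11+2+7 = 43
D → B → I → E: 23+12+7 = 42
The minimum is 42 min via D → B → I → E.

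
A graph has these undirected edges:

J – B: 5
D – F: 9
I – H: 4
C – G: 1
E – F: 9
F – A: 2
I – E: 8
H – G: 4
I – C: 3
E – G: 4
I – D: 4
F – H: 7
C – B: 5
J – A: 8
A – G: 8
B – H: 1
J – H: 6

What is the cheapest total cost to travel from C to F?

11

Running Dijkstra from C:
C: 0
G: 1  (via C)
I: 3  (via C)
B: 5  (via C)
E: 5  (via G)
H: 5  (via G)
D: 7  (via I)
A: 9  (via G)
J: 10  (via B)
F: 11  (via A)
Shortest route: C → G → A → F = 11.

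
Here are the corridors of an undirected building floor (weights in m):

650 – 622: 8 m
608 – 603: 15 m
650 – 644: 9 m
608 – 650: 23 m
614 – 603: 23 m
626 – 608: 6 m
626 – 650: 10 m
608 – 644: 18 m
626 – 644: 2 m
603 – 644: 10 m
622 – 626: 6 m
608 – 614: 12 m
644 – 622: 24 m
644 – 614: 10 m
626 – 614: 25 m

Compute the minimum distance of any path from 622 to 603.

Compare a few routes:
622 → 650 → 644 → 603: 8+9+10 = 27
622 → 626 → 608 → 603: 6+6+15 = 27
622 → 626 → 644 → 603: 6+2+10 = 18
Cheapest is 622 → 626 → 644 → 603 at 18 m.

18 m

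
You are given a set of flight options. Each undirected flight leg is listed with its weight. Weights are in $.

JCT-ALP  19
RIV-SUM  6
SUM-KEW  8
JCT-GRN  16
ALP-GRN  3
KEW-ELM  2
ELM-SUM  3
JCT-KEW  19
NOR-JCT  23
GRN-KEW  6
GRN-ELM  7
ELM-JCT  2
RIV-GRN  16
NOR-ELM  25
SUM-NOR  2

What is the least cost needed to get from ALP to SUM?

Shortest distances from ALP:
ALP: 0
GRN: 3  (via ALP)
KEW: 9  (via GRN)
ELM: 10  (via GRN)
JCT: 12  (via ELM)
SUM: 13  (via ELM)
Shortest route: ALP → GRN → ELM → SUM = $13.

$13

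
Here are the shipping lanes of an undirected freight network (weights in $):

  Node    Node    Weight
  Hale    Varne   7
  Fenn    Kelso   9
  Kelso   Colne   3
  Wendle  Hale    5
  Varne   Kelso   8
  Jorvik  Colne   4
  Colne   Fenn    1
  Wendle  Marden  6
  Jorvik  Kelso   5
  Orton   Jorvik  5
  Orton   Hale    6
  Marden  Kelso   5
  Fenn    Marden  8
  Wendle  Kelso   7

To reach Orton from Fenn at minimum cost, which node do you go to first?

Candidate routes:
Fenn–Colne–Kelso–Jorvik–Orton: 1+3+5+5 = 14
Fenn–Colne–Jorvik–Orton: 1+4+5 = 10
The minimum is $10 via Fenn–Colne–Jorvik–Orton.
So from Fenn the first move is to Colne.

Colne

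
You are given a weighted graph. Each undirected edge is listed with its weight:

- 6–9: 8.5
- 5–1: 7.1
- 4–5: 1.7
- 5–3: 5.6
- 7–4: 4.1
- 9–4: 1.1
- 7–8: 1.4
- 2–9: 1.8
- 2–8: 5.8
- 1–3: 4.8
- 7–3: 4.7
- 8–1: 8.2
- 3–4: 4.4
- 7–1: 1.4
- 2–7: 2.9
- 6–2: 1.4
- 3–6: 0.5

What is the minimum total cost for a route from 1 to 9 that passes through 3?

Shortest 1→3: 1–3 = 4.8
Best 3 to 9: 3–6–2–9 costing 3.7
Total via 3: 4.8 + 3.7 = 8.5.

8.5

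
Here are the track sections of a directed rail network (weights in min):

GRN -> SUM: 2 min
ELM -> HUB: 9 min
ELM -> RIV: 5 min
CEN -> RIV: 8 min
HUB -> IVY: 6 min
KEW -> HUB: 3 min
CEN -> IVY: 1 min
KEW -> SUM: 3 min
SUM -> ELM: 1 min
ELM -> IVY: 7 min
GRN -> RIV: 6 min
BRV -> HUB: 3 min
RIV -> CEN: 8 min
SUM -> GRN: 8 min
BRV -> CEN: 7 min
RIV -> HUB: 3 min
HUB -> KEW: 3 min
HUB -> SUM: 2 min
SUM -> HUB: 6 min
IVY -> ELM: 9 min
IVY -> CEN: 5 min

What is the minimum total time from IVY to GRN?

Running Dijkstra from IVY:
IVY: 0
CEN: 5  (via IVY)
ELM: 9  (via IVY)
RIV: 13  (via CEN)
HUB: 16  (via RIV)
SUM: 18  (via HUB)
KEW: 19  (via HUB)
GRN: 26  (via SUM)
Shortest route: IVY → CEN → RIV → HUB → SUM → GRN = 26 min.

26 min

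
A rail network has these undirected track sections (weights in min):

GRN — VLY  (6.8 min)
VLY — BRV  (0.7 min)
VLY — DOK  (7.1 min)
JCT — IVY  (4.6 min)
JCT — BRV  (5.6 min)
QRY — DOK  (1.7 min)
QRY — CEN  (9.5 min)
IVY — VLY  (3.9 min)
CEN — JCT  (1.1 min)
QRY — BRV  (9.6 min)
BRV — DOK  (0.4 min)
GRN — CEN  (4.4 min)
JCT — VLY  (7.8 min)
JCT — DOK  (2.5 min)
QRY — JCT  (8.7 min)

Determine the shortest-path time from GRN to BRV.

7.5 min

Candidate routes:
GRN - VLY - BRV: 6.8+0.7 = 7.5
GRN - CEN - JCT - VLY - BRV: 4.4+1.1+7.8+0.7 = 14
GRN - CEN - JCT - DOK - BRV: 4.4+1.1+2.5+0.4 = 8.4
GRN - CEN - JCT - BRV: 4.4+1.1+5.6 = 11.1
The minimum is 7.5 min via GRN - VLY - BRV.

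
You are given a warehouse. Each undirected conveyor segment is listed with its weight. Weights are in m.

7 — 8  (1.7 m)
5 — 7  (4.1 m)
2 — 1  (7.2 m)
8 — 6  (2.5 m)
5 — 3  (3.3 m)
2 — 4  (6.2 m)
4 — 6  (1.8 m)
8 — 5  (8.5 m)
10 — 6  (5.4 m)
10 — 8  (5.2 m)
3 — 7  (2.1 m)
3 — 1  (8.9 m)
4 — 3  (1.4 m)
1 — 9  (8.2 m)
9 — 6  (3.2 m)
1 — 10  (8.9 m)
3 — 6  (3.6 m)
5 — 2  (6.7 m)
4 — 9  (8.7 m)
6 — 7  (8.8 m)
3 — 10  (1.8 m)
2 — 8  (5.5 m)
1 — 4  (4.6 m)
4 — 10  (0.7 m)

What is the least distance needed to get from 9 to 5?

9.7 m

Shortest distances from 9:
9: 0
6: 3.2  (via 9)
4: 5  (via 6)
8: 5.7  (via 6)
10: 5.7  (via 4)
3: 6.4  (via 4)
7: 7.4  (via 8)
1: 8.2  (via 9)
5: 9.7  (via 3)
Shortest route: 9–6–4–3–5 = 9.7 m.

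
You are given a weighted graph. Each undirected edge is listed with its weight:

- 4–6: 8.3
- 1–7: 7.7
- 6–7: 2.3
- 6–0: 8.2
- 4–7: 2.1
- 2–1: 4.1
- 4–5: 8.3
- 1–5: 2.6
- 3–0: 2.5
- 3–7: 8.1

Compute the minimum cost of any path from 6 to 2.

Running Dijkstra from 6:
6: 0
7: 2.3  (via 6)
4: 4.4  (via 7)
0: 8.2  (via 6)
1: 10  (via 7)
3: 10.4  (via 7)
5: 12.6  (via 1)
2: 14.1  (via 1)
Shortest route: 6 → 7 → 1 → 2 = 14.1.

14.1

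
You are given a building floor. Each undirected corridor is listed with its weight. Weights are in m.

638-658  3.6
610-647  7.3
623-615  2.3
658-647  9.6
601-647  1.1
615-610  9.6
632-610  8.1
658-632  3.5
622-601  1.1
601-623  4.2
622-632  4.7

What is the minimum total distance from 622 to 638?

11.8 m

Shortest distances from 622:
622: 0
601: 1.1  (via 622)
647: 2.2  (via 601)
632: 4.7  (via 622)
623: 5.3  (via 601)
615: 7.6  (via 623)
658: 8.2  (via 632)
610: 9.5  (via 647)
638: 11.8  (via 658)
Shortest route: 622 → 632 → 658 → 638 = 11.8 m.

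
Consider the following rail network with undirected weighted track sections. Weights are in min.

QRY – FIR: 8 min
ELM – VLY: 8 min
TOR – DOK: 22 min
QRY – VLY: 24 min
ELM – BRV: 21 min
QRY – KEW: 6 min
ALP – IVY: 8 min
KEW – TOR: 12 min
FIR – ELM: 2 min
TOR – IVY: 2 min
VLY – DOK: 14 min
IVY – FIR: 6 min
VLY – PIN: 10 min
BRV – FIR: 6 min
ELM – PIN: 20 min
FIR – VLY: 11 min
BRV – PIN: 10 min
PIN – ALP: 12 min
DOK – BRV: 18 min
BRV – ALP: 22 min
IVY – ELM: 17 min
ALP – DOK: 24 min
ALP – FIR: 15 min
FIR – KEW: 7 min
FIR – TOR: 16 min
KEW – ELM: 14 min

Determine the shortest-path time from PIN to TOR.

22 min

Enumerating some paths:
PIN - BRV - FIR - IVY - TOR: 10+6+6+2 = 24
PIN - VLY - ELM - FIR - IVY - TOR: 10+8+2+6+2 = 28
PIN - ALP - IVY - TOR: 12+8+2 = 22
The minimum is 22 min via PIN - ALP - IVY - TOR.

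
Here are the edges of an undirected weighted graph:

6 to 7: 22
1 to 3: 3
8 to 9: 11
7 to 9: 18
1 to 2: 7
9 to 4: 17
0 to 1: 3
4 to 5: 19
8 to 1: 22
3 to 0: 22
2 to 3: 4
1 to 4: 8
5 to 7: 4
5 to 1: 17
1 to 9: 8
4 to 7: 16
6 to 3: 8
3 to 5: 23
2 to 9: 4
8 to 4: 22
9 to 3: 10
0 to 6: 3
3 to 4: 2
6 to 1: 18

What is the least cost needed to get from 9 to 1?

Enumerating some paths:
9 → 1: 8 = 8
9 → 2 → 3 → 1: 4+4+3 = 11
The minimum is 8 via 9 → 1.

8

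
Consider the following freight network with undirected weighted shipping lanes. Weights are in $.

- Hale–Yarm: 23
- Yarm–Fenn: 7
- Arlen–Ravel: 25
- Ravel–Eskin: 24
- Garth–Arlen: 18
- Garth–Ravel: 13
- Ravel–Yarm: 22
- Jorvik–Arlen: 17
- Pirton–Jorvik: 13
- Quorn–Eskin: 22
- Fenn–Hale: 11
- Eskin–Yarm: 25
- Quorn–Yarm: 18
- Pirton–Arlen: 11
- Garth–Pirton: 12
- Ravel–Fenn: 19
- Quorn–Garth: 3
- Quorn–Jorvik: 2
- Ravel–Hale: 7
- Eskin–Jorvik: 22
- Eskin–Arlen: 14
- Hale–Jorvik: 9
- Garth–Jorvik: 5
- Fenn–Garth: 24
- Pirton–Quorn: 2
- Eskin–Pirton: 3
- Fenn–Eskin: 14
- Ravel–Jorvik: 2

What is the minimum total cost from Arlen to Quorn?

Running Dijkstra from Arlen:
Arlen: 0
Pirton: 11  (via Arlen)
Quorn: 13  (via Pirton)
Shortest route: Arlen → Pirton → Quorn = $13.

$13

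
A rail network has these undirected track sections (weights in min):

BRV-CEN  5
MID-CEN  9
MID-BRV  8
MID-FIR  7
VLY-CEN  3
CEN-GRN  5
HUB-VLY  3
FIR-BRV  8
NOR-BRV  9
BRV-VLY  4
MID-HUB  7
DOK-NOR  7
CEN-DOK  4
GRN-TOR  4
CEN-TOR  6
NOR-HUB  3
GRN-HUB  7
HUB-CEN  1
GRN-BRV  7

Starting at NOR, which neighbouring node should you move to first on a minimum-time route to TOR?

Candidate routes:
NOR - HUB - CEN - GRN - TOR: 3+1+5+4 = 13
NOR - HUB - CEN - TOR: 3+1+6 = 10
Cheapest is NOR - HUB - CEN - TOR at 10 min.
So from NOR the first move is to HUB.

HUB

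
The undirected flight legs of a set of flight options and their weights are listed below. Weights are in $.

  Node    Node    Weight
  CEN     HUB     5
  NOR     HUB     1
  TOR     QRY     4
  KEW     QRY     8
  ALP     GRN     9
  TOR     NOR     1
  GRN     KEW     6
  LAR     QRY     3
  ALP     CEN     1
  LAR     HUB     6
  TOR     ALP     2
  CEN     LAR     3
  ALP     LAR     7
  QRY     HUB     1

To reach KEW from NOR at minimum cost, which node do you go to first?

HUB

Enumerating some paths:
NOR - HUB - QRY - KEW: 1+1+8 = 10
NOR - TOR - QRY - KEW: 1+4+8 = 13
NOR - HUB - LAR - QRY - KEW: 1+6+3+8 = 18
Cheapest is NOR - HUB - QRY - KEW at $10.
So from NOR the first move is to HUB.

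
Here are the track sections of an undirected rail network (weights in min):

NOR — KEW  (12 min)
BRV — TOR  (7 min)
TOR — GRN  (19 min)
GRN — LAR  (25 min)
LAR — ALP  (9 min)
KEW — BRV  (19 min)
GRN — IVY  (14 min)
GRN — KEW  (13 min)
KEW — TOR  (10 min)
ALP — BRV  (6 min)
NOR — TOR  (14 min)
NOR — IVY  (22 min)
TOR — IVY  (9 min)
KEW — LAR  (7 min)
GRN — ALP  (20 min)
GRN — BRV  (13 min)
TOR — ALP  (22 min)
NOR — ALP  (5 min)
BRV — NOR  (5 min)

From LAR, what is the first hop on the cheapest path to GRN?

KEW

Candidate routes:
LAR–GRN: 25 = 25
LAR–KEW–GRN: 7+13 = 20
LAR–ALP–BRV–GRN: 9+6+13 = 28
The minimum is 20 min via LAR–KEW–GRN.
So from LAR the first move is to KEW.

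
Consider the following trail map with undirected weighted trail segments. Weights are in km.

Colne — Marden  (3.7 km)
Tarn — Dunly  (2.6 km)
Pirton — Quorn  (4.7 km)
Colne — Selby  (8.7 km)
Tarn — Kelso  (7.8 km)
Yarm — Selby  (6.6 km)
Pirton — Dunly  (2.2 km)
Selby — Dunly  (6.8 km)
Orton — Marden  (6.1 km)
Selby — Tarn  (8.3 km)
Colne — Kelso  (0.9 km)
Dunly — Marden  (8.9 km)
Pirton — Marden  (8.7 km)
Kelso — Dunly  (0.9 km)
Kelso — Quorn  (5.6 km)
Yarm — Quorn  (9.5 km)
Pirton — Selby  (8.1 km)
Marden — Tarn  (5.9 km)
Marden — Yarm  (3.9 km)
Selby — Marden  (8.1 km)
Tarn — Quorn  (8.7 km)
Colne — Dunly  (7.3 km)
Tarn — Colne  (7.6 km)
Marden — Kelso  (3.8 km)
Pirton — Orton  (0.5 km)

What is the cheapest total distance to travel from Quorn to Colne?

Shortest distances from Quorn:
Quorn: 0
Pirton: 4.7  (via Quorn)
Orton: 5.2  (via Pirton)
Kelso: 5.6  (via Quorn)
Dunly: 6.5  (via Kelso)
Colne: 6.5  (via Kelso)
Shortest route: Quorn–Kelso–Colne = 6.5 km.

6.5 km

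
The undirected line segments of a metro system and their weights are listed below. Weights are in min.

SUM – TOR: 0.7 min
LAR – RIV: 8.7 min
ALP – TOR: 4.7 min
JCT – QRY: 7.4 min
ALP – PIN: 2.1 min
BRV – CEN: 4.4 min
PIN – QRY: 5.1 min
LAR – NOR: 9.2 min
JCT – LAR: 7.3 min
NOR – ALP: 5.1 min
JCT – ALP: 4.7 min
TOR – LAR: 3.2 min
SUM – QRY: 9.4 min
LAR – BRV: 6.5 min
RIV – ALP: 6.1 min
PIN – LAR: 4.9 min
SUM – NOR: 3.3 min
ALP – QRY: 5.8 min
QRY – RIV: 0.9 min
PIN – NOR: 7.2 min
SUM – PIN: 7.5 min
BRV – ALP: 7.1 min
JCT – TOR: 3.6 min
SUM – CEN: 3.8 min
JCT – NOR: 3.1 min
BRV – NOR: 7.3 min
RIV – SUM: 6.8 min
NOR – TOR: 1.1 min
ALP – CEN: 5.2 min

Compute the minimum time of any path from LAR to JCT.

6.8 min

Shortest distances from LAR:
LAR: 0
TOR: 3.2  (via LAR)
SUM: 3.9  (via TOR)
NOR: 4.3  (via TOR)
PIN: 4.9  (via LAR)
BRV: 6.5  (via LAR)
JCT: 6.8  (via TOR)
Shortest route: LAR → TOR → JCT = 6.8 min.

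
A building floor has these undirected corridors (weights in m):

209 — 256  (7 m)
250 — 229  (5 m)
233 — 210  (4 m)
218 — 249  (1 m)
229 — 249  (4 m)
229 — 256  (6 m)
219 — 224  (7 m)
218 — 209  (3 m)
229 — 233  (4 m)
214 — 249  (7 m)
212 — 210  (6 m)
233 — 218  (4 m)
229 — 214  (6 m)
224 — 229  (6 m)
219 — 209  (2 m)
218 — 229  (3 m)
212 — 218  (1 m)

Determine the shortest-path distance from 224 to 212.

Candidate routes:
224 → 219 → 209 → 218 → 212: 7+2+3+1 = 13
224 → 229 → 249 → 218 → 212: 6+4+1+1 = 12
224 → 229 → 218 → 212: 6+3+1 = 10
224 → 229 → 233 → 218 → 212: 6+4+4+1 = 15
Cheapest is 224 → 229 → 218 → 212 at 10 m.

10 m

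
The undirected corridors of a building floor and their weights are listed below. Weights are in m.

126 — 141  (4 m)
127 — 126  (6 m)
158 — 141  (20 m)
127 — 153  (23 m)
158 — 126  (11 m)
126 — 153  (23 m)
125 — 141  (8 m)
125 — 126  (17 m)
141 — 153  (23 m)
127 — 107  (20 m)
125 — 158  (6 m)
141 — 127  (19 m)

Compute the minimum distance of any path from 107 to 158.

Running Dijkstra from 107:
107: 0
127: 20  (via 107)
126: 26  (via 127)
141: 30  (via 126)
158: 37  (via 126)
Shortest route: 107 → 127 → 126 → 158 = 37 m.

37 m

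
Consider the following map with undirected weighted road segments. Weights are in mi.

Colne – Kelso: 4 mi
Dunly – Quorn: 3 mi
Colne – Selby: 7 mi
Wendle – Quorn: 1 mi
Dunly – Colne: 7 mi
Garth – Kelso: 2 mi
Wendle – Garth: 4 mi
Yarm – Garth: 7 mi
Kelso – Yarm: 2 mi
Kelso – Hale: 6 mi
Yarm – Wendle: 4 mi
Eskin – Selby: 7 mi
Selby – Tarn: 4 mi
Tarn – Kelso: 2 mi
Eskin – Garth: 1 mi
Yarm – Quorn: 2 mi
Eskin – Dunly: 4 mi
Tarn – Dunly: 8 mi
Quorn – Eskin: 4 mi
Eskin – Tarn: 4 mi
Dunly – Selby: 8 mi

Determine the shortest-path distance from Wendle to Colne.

Running Dijkstra from Wendle:
Wendle: 0
Quorn: 1  (via Wendle)
Yarm: 3  (via Quorn)
Garth: 4  (via Wendle)
Dunly: 4  (via Quorn)
Eskin: 5  (via Quorn)
Kelso: 5  (via Yarm)
Tarn: 7  (via Kelso)
Colne: 9  (via Kelso)
Shortest route: Wendle–Quorn–Yarm–Kelso–Colne = 9 mi.

9 mi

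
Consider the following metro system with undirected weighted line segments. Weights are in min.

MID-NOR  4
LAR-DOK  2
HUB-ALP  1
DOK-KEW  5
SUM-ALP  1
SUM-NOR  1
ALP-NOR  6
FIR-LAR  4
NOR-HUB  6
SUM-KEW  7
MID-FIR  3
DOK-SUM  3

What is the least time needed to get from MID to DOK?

8 min

Settle nodes by increasing distance from MID:
MID: 0
FIR: 3  (via MID)
NOR: 4  (via MID)
SUM: 5  (via NOR)
ALP: 6  (via SUM)
LAR: 7  (via FIR)
HUB: 7  (via ALP)
DOK: 8  (via SUM)
Shortest route: MID–NOR–SUM–DOK = 8 min.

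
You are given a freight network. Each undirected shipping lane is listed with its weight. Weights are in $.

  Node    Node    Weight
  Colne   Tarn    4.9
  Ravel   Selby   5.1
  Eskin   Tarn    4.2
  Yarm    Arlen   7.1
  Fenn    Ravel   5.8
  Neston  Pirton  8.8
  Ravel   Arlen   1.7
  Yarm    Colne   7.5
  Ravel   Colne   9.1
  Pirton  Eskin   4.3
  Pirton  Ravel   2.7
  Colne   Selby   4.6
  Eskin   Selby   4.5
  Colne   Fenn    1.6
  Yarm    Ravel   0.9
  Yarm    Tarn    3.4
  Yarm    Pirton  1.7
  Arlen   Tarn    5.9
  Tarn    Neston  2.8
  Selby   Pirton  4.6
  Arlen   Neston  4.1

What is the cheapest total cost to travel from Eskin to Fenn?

Compare a few routes:
Eskin - Pirton - Ravel - Fenn: 4.3+2.7+5.8 = 12.8
Eskin - Tarn - Colne - Fenn: 4.2+4.9+1.6 = 10.7
Eskin - Pirton - Yarm - Ravel - Fenn: 4.3+1.7+0.9+5.8 = 12.7
Eskin - Tarn - Yarm - Ravel - Fenn: 4.2+3.4+0.9+5.8 = 14.3
The minimum is $10.7 via Eskin - Tarn - Colne - Fenn.

$10.7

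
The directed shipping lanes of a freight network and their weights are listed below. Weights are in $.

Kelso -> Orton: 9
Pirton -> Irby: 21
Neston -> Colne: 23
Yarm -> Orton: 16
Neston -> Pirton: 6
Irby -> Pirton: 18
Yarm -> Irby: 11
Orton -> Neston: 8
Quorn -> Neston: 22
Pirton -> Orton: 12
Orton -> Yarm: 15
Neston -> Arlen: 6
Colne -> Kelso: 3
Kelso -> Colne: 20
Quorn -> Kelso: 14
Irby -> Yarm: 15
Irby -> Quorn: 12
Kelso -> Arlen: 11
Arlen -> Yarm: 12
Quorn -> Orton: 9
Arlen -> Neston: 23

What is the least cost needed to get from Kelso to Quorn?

$46

Enumerating some paths:
Kelso → Arlen → Yarm → Irby → Quorn: 11+12+11+12 = 46
Kelso → Orton → Neston → Pirton → Irby → Quorn: 9+8+6+21+12 = 56
Kelso → Orton → Neston → Arlen → Yarm → Irby → Quorn: 9+8+6+12+11+12 = 58
Kelso → Orton → Yarm → Irby → Quorn: 9+15+11+12 = 47
Cheapest is Kelso → Arlen → Yarm → Irby → Quorn at $46.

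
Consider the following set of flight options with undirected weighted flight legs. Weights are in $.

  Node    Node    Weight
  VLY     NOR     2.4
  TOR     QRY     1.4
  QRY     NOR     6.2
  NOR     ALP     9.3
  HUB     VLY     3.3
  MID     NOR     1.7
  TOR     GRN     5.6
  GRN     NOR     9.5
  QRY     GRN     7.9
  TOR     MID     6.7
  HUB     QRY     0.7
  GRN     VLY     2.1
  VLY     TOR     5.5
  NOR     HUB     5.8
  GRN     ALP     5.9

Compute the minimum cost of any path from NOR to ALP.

Candidate routes:
NOR → ALP: 9.3 = 9.3
NOR → VLY → GRN → ALP: 2.4+2.1+5.9 = 10.4
The minimum is $9.3 via NOR → ALP.

$9.3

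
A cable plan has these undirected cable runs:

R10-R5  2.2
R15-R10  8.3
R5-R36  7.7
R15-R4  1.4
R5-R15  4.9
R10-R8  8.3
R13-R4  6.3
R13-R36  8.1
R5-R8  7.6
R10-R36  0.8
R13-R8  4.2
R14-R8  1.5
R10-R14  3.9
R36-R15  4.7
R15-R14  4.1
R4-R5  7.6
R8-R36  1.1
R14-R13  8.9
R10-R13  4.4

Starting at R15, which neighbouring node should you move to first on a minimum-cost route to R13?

R4

Compare a few routes:
R15 → R14 → R8 → R13: 4.1+1.5+4.2 = 9.8
R15 → R36 → R10 → R13: 4.7+0.8+4.4 = 9.9
R15 → R4 → R13: 1.4+6.3 = 7.7
Cheapest is R15 → R4 → R13 at 7.7.
So from R15 the first move is to R4.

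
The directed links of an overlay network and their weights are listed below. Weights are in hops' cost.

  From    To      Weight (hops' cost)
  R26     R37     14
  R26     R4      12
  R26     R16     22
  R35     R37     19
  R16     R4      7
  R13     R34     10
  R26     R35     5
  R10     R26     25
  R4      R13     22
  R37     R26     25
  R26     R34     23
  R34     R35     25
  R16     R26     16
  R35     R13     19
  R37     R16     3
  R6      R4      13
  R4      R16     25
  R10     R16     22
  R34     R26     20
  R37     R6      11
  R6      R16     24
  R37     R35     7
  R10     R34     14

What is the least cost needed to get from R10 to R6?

Shortest distances from R10:
R10: 0
R34: 14  (via R10)
R16: 22  (via R10)
R26: 25  (via R10)
R4: 29  (via R16)
R35: 30  (via R26)
R37: 39  (via R26)
R13: 49  (via R35)
R6: 50  (via R37)
Shortest route: R10 → R26 → R37 → R6 = 50 hops' cost.

50 hops' cost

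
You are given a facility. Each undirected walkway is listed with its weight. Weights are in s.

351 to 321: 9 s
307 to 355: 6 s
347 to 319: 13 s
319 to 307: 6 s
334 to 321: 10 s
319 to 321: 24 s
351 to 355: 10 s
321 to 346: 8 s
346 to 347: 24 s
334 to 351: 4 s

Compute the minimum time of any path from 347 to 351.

Settle nodes by increasing distance from 347:
347: 0
319: 13  (via 347)
307: 19  (via 319)
346: 24  (via 347)
355: 25  (via 307)
321: 32  (via 346)
351: 35  (via 355)
Shortest route: 347–319–307–355–351 = 35 s.

35 s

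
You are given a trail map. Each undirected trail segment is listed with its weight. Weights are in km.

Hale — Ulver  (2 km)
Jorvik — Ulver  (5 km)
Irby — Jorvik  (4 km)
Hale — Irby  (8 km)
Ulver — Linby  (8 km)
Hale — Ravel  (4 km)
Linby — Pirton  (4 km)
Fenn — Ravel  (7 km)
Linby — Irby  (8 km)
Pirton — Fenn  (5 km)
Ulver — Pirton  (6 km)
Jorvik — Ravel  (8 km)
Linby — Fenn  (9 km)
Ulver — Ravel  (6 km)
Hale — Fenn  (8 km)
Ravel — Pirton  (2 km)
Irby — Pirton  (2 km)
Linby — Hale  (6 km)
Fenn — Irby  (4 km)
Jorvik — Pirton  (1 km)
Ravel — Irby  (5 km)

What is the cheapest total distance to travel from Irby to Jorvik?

Enumerating some paths:
Irby - Jorvik: 4 = 4
Irby - Pirton - Jorvik: 2+1 = 3
The minimum is 3 km via Irby - Pirton - Jorvik.

3 km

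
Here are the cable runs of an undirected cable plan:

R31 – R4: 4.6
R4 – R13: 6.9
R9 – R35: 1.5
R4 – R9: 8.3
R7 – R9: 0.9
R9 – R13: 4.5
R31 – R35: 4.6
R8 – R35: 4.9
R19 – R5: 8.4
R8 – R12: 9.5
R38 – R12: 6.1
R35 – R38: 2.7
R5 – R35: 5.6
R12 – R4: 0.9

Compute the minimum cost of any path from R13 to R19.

Compare a few routes:
R13 - R4 - R31 - R35 - R5 - R19: 6.9+4.6+4.6+5.6+8.4 = 30.1
R13 - R9 - R35 - R5 - R19: 4.5+1.5+5.6+8.4 = 20
The minimum is 20 via R13 - R9 - R35 - R5 - R19.

20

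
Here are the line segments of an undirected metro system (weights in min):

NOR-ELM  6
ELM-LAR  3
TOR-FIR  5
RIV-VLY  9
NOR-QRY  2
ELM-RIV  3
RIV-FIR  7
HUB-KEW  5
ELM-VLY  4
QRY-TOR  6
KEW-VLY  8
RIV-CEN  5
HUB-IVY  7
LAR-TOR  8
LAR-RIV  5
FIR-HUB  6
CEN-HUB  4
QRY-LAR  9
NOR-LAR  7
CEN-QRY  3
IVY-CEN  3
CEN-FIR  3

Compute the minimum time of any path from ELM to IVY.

11 min

Compare a few routes:
ELM - RIV - CEN - IVY: 3+5+3 = 11
ELM - NOR - QRY - CEN - IVY: 6+2+3+3 = 14
The minimum is 11 min via ELM - RIV - CEN - IVY.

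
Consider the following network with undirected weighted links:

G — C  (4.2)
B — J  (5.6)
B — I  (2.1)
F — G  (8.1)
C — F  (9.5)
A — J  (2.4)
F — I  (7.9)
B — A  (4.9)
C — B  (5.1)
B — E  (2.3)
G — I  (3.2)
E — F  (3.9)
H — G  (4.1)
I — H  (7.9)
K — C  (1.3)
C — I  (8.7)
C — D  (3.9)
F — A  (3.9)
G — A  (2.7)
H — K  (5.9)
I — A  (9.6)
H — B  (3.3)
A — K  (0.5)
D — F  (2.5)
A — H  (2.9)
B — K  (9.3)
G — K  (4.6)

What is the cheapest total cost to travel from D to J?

Shortest distances from D:
D: 0
F: 2.5  (via D)
C: 3.9  (via D)
K: 5.2  (via C)
A: 5.7  (via K)
E: 6.4  (via F)
G: 8.1  (via C)
J: 8.1  (via A)
Shortest route: D → C → K → A → J = 8.1.

8.1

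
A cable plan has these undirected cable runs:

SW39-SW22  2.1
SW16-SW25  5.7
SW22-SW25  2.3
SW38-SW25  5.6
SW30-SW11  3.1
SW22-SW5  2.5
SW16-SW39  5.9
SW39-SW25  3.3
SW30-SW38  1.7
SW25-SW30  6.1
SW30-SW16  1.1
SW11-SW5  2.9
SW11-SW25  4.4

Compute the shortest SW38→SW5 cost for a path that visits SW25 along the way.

Shortest SW38→SW25: SW38–SW25 = 5.6
Shortest SW25→SW5: SW25–SW22–SW5 = 4.8
Total via SW25: 5.6 + 4.8 = 10.4.

10.4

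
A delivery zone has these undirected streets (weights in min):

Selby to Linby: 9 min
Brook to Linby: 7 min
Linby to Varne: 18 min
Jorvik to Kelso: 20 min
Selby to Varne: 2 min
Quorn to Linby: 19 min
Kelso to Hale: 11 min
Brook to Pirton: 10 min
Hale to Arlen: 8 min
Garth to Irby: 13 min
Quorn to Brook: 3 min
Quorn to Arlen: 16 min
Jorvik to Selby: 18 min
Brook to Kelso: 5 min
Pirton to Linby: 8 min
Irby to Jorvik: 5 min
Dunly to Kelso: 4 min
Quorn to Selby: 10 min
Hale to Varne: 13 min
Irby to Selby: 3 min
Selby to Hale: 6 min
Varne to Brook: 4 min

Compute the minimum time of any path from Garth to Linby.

25 min

Candidate routes:
Garth → Irby → Selby → Varne → Brook → Linby: 13+3+2+4+7 = 29
Garth → Irby → Selby → Varne → Linby: 13+3+2+18 = 36
Garth → Irby → Selby → Linby: 13+3+9 = 25
Garth → Irby → Selby → Quorn → Brook → Linby: 13+3+10+3+7 = 36
The minimum is 25 min via Garth → Irby → Selby → Linby.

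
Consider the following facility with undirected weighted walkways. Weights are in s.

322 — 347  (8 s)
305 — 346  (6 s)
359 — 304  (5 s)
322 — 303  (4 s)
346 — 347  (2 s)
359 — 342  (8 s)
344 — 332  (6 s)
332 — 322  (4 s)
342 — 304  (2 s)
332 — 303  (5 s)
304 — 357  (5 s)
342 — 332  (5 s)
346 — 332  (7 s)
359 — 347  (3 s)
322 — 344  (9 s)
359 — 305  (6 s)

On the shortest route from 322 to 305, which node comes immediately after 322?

347

Compare a few routes:
322–347–346–305: 8+2+6 = 16
322–303–332–346–305: 4+5+7+6 = 22
322–347–359–305: 8+3+6 = 17
322–332–346–305: 4+7+6 = 17
Cheapest is 322–347–346–305 at 16 s.
So from 322 the first move is to 347.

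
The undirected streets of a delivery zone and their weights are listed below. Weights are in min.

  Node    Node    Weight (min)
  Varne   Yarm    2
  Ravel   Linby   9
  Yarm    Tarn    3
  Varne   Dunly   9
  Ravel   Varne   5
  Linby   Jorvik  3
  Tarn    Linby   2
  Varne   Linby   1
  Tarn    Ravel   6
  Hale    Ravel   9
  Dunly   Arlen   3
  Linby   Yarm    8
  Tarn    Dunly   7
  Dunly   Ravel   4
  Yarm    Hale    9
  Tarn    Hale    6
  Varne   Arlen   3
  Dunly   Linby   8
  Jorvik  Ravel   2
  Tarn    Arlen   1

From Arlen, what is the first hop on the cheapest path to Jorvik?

Enumerating some paths:
Arlen → Dunly → Ravel → Jorvik: 3+4+2 = 9
Arlen → Tarn → Linby → Jorvik: 1+2+3 = 6
Arlen → Varne → Linby → Jorvik: 3+1+3 = 7
Cheapest is Arlen → Tarn → Linby → Jorvik at 6 min.
So from Arlen the first move is to Tarn.

Tarn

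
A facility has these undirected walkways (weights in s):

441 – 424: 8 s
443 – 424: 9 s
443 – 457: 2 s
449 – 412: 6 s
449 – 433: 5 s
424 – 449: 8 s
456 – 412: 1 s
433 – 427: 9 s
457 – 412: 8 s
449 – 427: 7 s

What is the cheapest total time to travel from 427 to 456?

Running Dijkstra from 427:
427: 0
449: 7  (via 427)
433: 9  (via 427)
412: 13  (via 449)
456: 14  (via 412)
Shortest route: 427–449–412–456 = 14 s.

14 s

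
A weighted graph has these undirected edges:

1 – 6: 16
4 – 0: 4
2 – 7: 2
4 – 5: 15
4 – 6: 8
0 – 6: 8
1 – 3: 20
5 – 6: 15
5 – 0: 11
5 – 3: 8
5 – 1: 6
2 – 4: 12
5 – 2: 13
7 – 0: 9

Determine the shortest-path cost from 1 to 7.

Enumerating some paths:
1 → 5 → 4 → 0 → 7: 6+15+4+9 = 34
1 → 5 → 0 → 7: 6+11+9 = 26
1 → 6 → 0 → 7: 16+8+9 = 33
1 → 5 → 2 → 7: 6+13+2 = 21
Cheapest is 1 → 5 → 2 → 7 at 21.

21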